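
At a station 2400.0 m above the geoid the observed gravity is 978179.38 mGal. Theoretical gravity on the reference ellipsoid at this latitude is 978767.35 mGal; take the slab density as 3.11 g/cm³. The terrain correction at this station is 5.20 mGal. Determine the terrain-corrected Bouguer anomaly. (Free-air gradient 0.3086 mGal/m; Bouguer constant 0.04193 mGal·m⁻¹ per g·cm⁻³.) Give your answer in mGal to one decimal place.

-155.1

Free-air correction = 0.3086 × 2400.0 = 740.64 mGal
Free-air anomaly = 978179.38 − 978767.35 + (740.64) = 152.67 mGal
Bouguer slab correction = 0.04193 × 3.11 × 2400.0 = 312.97 mGal
Simple Bouguer anomaly = 152.67 − (312.97) = -160.30 mGal
Complete Bouguer anomaly = -160.30 + 5.20 = -155.10 mGal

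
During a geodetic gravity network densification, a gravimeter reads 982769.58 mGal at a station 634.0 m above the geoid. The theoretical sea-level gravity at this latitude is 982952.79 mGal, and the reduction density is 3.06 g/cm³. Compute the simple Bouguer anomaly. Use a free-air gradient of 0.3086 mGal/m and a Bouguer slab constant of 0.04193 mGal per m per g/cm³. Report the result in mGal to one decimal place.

-68.9

Free-air correction = 0.3086 × 634.0 = 195.65 mGal
Free-air anomaly = 982769.58 − 982952.79 + (195.65) = 12.44 mGal
Bouguer slab correction = 0.04193 × 3.06 × 634.0 = 81.35 mGal
Simple Bouguer anomaly = 12.44 − (81.35) = -68.91 mGal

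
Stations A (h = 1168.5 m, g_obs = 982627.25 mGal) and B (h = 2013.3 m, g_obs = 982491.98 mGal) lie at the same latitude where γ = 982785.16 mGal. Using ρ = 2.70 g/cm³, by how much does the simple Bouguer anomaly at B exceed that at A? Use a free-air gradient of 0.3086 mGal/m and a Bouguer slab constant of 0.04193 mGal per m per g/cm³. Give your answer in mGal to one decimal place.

Δg_SB(A) = 982627.25 − 982785.16 + 0.3086×1168.5 − 0.04193×2.70×1168.5 = 70.40 mGal
Δg_SB(B) = 982491.98 − 982785.16 + 0.3086×2013.3 − 0.04193×2.70×2013.3 = 100.20 mGal
Difference = 100.20 − (70.40) = 29.80 mGal

29.8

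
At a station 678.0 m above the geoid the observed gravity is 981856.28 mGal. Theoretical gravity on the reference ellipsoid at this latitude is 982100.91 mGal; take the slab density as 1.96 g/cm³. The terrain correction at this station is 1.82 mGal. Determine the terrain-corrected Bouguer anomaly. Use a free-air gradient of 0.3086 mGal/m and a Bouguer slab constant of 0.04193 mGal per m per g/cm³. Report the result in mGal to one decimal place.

Free-air correction = 0.3086 × 678.0 = 209.23 mGal
Free-air anomaly = 981856.28 − 982100.91 + (209.23) = -35.40 mGal
Bouguer slab correction = 0.04193 × 1.96 × 678.0 = 55.72 mGal
Simple Bouguer anomaly = -35.40 − (55.72) = -91.12 mGal
Complete Bouguer anomaly = -91.12 + 1.82 = -89.30 mGal

-89.3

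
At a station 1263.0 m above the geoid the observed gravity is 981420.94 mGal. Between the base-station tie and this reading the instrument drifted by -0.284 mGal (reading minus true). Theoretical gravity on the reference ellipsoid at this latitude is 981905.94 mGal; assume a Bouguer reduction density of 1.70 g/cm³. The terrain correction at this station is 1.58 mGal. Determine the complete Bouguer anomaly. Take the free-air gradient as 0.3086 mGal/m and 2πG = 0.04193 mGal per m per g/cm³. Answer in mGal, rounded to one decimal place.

-183.4

Drift-corrected reading = 981420.94 − (-0.284) = 981421.224 mGal
Free-air correction = 0.3086 × 1263.0 = 389.76 mGal
Free-air anomaly = 981421.224 − 981905.94 + (389.76) = -94.956 mGal
Bouguer slab correction = 0.04193 × 1.70 × 1263.0 = 90.03 mGal
Simple Bouguer anomaly = -94.956 − (90.03) = -184.986 mGal
Complete Bouguer anomaly = -184.986 + 1.58 = -183.406 mGal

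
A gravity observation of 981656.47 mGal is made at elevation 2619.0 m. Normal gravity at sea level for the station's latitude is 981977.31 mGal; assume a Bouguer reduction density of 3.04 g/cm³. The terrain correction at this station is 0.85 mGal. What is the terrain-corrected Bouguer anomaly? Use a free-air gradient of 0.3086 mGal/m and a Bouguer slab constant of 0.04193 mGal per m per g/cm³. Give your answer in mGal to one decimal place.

154.4

Free-air correction = 0.3086 × 2619.0 = 808.22 mGal
Free-air anomaly = 981656.47 − 981977.31 + (808.22) = 487.38 mGal
Bouguer slab correction = 0.04193 × 3.04 × 2619.0 = 333.84 mGal
Simple Bouguer anomaly = 487.38 − (333.84) = 153.54 mGal
Complete Bouguer anomaly = 153.54 + 0.85 = 154.39 mGal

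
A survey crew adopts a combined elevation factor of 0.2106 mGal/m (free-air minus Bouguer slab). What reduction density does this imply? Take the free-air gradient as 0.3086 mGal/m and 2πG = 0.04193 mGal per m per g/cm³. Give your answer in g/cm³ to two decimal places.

0.2106 = 0.3086 − 0.04193 × ρ
ρ = (0.3086 − 0.2106) / 0.04193 = 2.34 g/cm³

2.34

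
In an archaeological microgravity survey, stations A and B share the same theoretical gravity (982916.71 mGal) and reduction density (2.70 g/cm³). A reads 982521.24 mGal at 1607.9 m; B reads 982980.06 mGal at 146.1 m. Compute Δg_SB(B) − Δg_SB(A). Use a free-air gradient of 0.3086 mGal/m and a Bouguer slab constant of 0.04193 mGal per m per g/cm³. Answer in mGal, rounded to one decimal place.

Δg_SB(A) = 982521.24 − 982916.71 + 0.3086×1607.9 − 0.04193×2.70×1607.9 = -81.30 mGal
Δg_SB(B) = 982980.06 − 982916.71 + 0.3086×146.1 − 0.04193×2.70×146.1 = 91.90 mGal
Difference = 91.90 − (-81.30) = 173.20 mGal

173.2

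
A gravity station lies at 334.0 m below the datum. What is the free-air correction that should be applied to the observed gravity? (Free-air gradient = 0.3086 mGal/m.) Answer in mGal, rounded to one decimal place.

Free-air correction = 0.3086 × -334.0 = -103.1 mGal

-103.1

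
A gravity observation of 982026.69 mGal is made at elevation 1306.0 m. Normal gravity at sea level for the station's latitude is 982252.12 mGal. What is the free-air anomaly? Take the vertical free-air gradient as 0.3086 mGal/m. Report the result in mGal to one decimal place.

Free-air correction = 0.3086 × 1306.0 = 403.03 mGal
Free-air anomaly = 982026.69 − 982252.12 + (403.03) = 177.60 mGal

177.6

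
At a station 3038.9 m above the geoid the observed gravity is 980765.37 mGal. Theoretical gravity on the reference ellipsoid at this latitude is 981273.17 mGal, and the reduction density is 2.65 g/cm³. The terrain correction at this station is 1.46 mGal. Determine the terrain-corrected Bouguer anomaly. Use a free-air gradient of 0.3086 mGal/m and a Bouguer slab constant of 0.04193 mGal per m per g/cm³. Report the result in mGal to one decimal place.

Free-air correction = 0.3086 × 3038.9 = 937.80 mGal
Free-air anomaly = 980765.37 − 981273.17 + (937.80) = 430.00 mGal
Bouguer slab correction = 0.04193 × 2.65 × 3038.9 = 337.67 mGal
Simple Bouguer anomaly = 430.00 − (337.67) = 92.33 mGal
Complete Bouguer anomaly = 92.33 + 1.46 = 93.79 mGal

93.8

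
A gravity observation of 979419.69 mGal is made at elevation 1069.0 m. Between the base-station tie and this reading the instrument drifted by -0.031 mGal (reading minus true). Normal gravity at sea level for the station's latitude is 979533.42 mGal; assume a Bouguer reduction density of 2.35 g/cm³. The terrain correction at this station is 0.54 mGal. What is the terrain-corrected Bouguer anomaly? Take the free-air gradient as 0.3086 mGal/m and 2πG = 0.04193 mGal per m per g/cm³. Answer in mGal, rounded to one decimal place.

111.4

Drift-corrected reading = 979419.69 − (-0.031) = 979419.721 mGal
Free-air correction = 0.3086 × 1069.0 = 329.89 mGal
Free-air anomaly = 979419.721 − 979533.42 + (329.89) = 216.191 mGal
Bouguer slab correction = 0.04193 × 2.35 × 1069.0 = 105.33 mGal
Simple Bouguer anomaly = 216.191 − (105.33) = 110.861 mGal
Complete Bouguer anomaly = 110.861 + 0.54 = 111.401 mGal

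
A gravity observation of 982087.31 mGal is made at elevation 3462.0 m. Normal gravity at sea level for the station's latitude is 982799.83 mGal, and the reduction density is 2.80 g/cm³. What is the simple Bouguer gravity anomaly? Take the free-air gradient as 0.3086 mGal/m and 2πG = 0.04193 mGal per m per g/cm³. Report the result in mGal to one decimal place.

Free-air correction = 0.3086 × 3462.0 = 1068.37 mGal
Free-air anomaly = 982087.31 − 982799.83 + (1068.37) = 355.85 mGal
Bouguer slab correction = 0.04193 × 2.80 × 3462.0 = 406.45 mGal
Simple Bouguer anomaly = 355.85 − (406.45) = -50.60 mGal

-50.6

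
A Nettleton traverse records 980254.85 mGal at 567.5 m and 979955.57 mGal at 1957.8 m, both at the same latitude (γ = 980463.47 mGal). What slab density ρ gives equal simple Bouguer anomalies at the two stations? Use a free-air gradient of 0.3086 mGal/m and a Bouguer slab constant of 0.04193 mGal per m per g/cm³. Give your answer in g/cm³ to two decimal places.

Δg_obs = 979955.57 − 980254.85 = -299.28 mGal over Δh = 1957.8 − 567.5 = 1390.3 m
Equal Bouguer anomalies ⇒ Δg_obs + (0.3086 − 0.04193ρ)·Δh = 0
0.3086 − 0.04193ρ = −Δg_obs/Δh = 0.21526
ρ = (0.3086 − 0.21526) / 0.04193 = 2.23 g/cm³

2.23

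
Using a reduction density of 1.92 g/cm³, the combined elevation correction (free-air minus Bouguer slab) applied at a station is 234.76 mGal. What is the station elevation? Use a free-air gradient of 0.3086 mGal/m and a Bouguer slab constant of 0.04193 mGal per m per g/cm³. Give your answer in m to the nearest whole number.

Combined gradient = 0.3086 − 0.04193 × 1.92 = 0.2280944 mGal/m
h = 234.76 / 0.2280944 = 1029.22 m

1029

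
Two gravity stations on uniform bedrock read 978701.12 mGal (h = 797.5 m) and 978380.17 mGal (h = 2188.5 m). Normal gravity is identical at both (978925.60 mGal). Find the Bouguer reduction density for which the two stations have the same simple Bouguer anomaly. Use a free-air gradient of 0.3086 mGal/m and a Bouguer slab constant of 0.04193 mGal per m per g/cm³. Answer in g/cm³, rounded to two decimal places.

1.86

Δg_obs = 978380.17 − 978701.12 = -320.95 mGal over Δh = 2188.5 − 797.5 = 1391.0 m
Equal Bouguer anomalies ⇒ Δg_obs + (0.3086 − 0.04193ρ)·Δh = 0
0.3086 − 0.04193ρ = −Δg_obs/Δh = 0.23073
ρ = (0.3086 − 0.23073) / 0.04193 = 1.86 g/cm³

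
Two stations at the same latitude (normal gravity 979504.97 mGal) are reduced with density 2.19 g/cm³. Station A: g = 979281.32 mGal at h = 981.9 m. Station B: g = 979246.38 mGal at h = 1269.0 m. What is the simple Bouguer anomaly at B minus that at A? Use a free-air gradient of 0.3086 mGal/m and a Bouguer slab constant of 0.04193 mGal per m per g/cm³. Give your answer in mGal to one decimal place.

27.3

Δg_SB(A) = 979281.32 − 979504.97 + 0.3086×981.9 − 0.04193×2.19×981.9 = -10.80 mGal
Δg_SB(B) = 979246.38 − 979504.97 + 0.3086×1269.0 − 0.04193×2.19×1269.0 = 16.50 mGal
Difference = 16.50 − (-10.80) = 27.30 mGal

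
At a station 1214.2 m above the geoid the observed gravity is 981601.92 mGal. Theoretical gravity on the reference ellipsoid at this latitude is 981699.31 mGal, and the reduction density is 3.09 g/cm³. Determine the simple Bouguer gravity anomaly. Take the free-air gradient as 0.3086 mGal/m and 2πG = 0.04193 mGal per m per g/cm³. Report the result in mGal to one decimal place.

Free-air correction = 0.3086 × 1214.2 = 374.70 mGal
Free-air anomaly = 981601.92 − 981699.31 + (374.70) = 277.31 mGal
Bouguer slab correction = 0.04193 × 3.09 × 1214.2 = 157.32 mGal
Simple Bouguer anomaly = 277.31 − (157.32) = 119.99 mGal

120.0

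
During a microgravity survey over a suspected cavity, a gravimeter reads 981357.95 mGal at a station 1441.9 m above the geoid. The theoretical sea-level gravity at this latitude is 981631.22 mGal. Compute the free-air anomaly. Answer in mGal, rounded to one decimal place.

171.7

Free-air correction = 0.3086 × 1441.9 = 444.97 mGal
Free-air anomaly = 981357.95 − 981631.22 + (444.97) = 171.70 mGal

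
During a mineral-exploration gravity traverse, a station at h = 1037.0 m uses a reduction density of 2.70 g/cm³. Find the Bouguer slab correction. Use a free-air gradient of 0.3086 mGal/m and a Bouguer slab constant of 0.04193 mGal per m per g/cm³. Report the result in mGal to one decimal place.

117.4

Bouguer slab correction = 0.04193 × 2.70 × 1037.0 = 117.4 mGal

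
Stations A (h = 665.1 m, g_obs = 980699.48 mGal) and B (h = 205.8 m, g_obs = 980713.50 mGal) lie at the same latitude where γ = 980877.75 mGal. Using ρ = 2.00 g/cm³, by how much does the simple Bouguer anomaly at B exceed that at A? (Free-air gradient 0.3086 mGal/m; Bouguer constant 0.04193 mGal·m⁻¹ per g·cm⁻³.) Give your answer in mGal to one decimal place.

Δg_SB(A) = 980699.48 − 980877.75 + 0.3086×665.1 − 0.04193×2.00×665.1 = -28.80 mGal
Δg_SB(B) = 980713.50 − 980877.75 + 0.3086×205.8 − 0.04193×2.00×205.8 = -118.00 mGal
Difference = -118.00 − (-28.80) = -89.20 mGal

-89.2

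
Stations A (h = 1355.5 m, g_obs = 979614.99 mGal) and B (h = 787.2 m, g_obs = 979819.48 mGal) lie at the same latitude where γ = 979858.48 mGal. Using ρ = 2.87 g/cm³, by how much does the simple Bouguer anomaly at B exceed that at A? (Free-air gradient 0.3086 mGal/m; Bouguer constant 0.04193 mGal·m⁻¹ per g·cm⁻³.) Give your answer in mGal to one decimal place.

97.5

Δg_SB(A) = 979614.99 − 979858.48 + 0.3086×1355.5 − 0.04193×2.87×1355.5 = 11.70 mGal
Δg_SB(B) = 979819.48 − 979858.48 + 0.3086×787.2 − 0.04193×2.87×787.2 = 109.20 mGal
Difference = 109.20 − (11.70) = 97.50 mGal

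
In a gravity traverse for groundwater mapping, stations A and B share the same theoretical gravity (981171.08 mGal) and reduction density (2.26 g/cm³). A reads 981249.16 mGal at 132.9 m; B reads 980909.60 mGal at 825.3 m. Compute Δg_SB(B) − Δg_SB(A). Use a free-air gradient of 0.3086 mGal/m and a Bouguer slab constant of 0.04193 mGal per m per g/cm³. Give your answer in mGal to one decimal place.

Δg_SB(A) = 981249.16 − 981171.08 + 0.3086×132.9 − 0.04193×2.26×132.9 = 106.50 mGal
Δg_SB(B) = 980909.60 − 981171.08 + 0.3086×825.3 − 0.04193×2.26×825.3 = -85.00 mGal
Difference = -85.00 − (106.50) = -191.50 mGal

-191.5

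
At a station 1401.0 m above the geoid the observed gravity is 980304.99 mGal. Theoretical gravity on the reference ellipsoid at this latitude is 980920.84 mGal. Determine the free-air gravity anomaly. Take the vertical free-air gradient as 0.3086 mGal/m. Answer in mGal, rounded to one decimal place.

-183.5

Free-air correction = 0.3086 × 1401.0 = 432.35 mGal
Free-air anomaly = 980304.99 − 980920.84 + (432.35) = -183.50 mGal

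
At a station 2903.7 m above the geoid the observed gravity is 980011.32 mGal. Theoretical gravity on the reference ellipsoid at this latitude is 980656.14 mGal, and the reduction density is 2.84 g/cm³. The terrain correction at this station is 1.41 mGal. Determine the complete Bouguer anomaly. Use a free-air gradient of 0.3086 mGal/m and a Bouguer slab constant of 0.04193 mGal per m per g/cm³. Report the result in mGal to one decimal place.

Free-air correction = 0.3086 × 2903.7 = 896.08 mGal
Free-air anomaly = 980011.32 − 980656.14 + (896.08) = 251.26 mGal
Bouguer slab correction = 0.04193 × 2.84 × 2903.7 = 345.78 mGal
Simple Bouguer anomaly = 251.26 − (345.78) = -94.52 mGal
Complete Bouguer anomaly = -94.52 + 1.41 = -93.11 mGal

-93.1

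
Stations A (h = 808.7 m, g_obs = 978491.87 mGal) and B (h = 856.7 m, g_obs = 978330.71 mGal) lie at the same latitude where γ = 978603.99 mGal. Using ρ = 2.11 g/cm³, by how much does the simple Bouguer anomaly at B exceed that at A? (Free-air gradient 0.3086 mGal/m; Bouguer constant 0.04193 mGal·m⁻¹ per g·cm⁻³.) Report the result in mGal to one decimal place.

Δg_SB(A) = 978491.87 − 978603.99 + 0.3086×808.7 − 0.04193×2.11×808.7 = 65.90 mGal
Δg_SB(B) = 978330.71 − 978603.99 + 0.3086×856.7 − 0.04193×2.11×856.7 = -84.70 mGal
Difference = -84.70 − (65.90) = -150.60 mGal

-150.6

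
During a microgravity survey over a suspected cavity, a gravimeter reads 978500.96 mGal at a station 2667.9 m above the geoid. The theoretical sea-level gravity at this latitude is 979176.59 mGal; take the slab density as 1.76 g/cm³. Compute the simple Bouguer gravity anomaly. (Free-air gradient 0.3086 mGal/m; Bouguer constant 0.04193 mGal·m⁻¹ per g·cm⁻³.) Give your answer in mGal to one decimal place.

-49.2

Free-air correction = 0.3086 × 2667.9 = 823.31 mGal
Free-air anomaly = 978500.96 − 979176.59 + (823.31) = 147.68 mGal
Bouguer slab correction = 0.04193 × 1.76 × 2667.9 = 196.88 mGal
Simple Bouguer anomaly = 147.68 − (196.88) = -49.20 mGal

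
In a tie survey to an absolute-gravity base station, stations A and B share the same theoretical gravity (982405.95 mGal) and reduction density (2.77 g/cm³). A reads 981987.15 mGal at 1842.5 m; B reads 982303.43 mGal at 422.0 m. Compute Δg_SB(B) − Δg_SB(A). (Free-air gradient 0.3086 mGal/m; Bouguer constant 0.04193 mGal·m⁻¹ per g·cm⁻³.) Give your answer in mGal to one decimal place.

42.9

Δg_SB(A) = 981987.15 − 982405.95 + 0.3086×1842.5 − 0.04193×2.77×1842.5 = -64.20 mGal
Δg_SB(B) = 982303.43 − 982405.95 + 0.3086×422.0 − 0.04193×2.77×422.0 = -21.30 mGal
Difference = -21.30 − (-64.20) = 42.90 mGal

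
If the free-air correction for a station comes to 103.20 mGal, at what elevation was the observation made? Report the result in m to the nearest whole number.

h = 103.20 / 0.3086 = 334.41 m

334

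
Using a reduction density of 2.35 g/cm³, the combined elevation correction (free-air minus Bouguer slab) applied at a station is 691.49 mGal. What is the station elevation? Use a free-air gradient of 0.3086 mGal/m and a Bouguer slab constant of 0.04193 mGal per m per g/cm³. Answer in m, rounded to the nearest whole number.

Combined gradient = 0.3086 − 0.04193 × 2.35 = 0.2100645 mGal/m
h = 691.49 / 0.2100645 = 3291.80 m

3292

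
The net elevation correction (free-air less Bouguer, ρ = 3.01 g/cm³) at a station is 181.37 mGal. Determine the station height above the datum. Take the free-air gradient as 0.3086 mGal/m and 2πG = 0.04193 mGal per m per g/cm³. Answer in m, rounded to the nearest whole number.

Combined gradient = 0.3086 − 0.04193 × 3.01 = 0.1823907 mGal/m
h = 181.37 / 0.1823907 = 994.40 m

994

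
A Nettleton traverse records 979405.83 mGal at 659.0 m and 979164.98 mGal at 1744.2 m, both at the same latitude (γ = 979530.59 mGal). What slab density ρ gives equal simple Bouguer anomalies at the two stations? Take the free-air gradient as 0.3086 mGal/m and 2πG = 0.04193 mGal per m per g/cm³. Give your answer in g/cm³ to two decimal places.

Δg_obs = 979164.98 − 979405.83 = -240.85 mGal over Δh = 1744.2 − 659.0 = 1085.2 m
Equal Bouguer anomalies ⇒ Δg_obs + (0.3086 − 0.04193ρ)·Δh = 0
0.3086 − 0.04193ρ = −Δg_obs/Δh = 0.22194
ρ = (0.3086 − 0.22194) / 0.04193 = 2.07 g/cm³

2.07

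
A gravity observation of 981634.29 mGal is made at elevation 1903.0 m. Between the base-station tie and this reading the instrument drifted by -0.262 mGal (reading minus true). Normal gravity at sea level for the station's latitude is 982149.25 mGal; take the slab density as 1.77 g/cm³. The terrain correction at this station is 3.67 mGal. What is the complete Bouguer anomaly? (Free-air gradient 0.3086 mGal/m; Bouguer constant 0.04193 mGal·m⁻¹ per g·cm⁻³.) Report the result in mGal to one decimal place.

-65.0

Drift-corrected reading = 981634.29 − (-0.262) = 981634.552 mGal
Free-air correction = 0.3086 × 1903.0 = 587.27 mGal
Free-air anomaly = 981634.552 − 982149.25 + (587.27) = 72.572 mGal
Bouguer slab correction = 0.04193 × 1.77 × 1903.0 = 141.23 mGal
Simple Bouguer anomaly = 72.572 − (141.23) = -68.658 mGal
Complete Bouguer anomaly = -68.658 + 3.67 = -64.988 mGal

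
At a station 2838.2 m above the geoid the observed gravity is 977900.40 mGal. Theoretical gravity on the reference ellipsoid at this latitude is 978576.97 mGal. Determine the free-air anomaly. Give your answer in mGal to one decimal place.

Free-air correction = 0.3086 × 2838.2 = 875.87 mGal
Free-air anomaly = 977900.40 − 978576.97 + (875.87) = 199.30 mGal

199.3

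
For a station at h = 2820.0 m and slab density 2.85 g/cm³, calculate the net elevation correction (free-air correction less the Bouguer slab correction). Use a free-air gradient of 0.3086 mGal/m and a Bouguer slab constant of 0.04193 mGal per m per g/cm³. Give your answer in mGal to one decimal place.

533.3

Combined gradient = 0.3086 − 0.04193 × 2.85 = 0.1890995 mGal/m
Combined elevation correction = 0.1890995 × 2820.0 = 533.3 mGal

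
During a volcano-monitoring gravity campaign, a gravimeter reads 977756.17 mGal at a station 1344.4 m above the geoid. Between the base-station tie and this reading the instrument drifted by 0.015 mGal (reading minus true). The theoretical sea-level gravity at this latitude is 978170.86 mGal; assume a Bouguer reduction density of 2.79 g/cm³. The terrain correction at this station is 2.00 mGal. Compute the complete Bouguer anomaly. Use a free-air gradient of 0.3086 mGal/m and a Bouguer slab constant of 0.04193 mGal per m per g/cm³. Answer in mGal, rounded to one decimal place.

-155.1

Drift-corrected reading = 977756.17 − (0.015) = 977756.155 mGal
Free-air correction = 0.3086 × 1344.4 = 414.88 mGal
Free-air anomaly = 977756.155 − 978170.86 + (414.88) = 0.175 mGal
Bouguer slab correction = 0.04193 × 2.79 × 1344.4 = 157.27 mGal
Simple Bouguer anomaly = 0.175 − (157.27) = -157.095 mGal
Complete Bouguer anomaly = -157.095 + 2.00 = -155.095 mGal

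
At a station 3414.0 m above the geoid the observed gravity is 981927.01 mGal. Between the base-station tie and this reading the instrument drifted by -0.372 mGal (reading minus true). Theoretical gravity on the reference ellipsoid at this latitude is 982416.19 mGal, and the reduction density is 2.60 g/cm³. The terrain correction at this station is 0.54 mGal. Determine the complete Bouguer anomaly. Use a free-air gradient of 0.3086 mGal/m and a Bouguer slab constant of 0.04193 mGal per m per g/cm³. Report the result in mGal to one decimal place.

193.1

Drift-corrected reading = 981927.01 − (-0.372) = 981927.382 mGal
Free-air correction = 0.3086 × 3414.0 = 1053.56 mGal
Free-air anomaly = 981927.382 − 982416.19 + (1053.56) = 564.752 mGal
Bouguer slab correction = 0.04193 × 2.60 × 3414.0 = 372.19 mGal
Simple Bouguer anomaly = 564.752 − (372.19) = 192.562 mGal
Complete Bouguer anomaly = 192.562 + 0.54 = 193.102 mGal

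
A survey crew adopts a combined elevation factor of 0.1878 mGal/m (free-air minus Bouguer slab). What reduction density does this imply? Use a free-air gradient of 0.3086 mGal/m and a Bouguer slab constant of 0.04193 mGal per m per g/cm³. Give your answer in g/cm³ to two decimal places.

0.1878 = 0.3086 − 0.04193 × ρ
ρ = (0.3086 − 0.1878) / 0.04193 = 2.88 g/cm³

2.88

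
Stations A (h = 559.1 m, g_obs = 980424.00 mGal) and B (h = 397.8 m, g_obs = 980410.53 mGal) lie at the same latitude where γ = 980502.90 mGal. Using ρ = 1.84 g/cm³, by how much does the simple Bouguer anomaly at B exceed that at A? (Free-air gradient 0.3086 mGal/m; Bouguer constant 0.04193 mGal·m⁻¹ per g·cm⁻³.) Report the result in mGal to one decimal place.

-50.8

Δg_SB(A) = 980424.00 − 980502.90 + 0.3086×559.1 − 0.04193×1.84×559.1 = 50.50 mGal
Δg_SB(B) = 980410.53 − 980502.90 + 0.3086×397.8 − 0.04193×1.84×397.8 = -0.30 mGal
Difference = -0.30 − (50.50) = -50.80 mGal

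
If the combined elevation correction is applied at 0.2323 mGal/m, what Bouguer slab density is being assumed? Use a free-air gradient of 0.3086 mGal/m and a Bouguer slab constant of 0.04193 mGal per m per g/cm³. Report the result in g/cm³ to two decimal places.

0.2323 = 0.3086 − 0.04193 × ρ
ρ = (0.3086 − 0.2323) / 0.04193 = 1.82 g/cm³

1.82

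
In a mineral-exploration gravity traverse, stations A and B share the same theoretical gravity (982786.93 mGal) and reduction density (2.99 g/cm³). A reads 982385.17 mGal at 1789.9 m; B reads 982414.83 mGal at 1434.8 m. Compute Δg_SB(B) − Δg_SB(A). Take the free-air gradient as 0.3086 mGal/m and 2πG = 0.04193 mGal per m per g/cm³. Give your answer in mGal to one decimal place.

-35.4

Δg_SB(A) = 982385.17 − 982786.93 + 0.3086×1789.9 − 0.04193×2.99×1789.9 = -73.80 mGal
Δg_SB(B) = 982414.83 − 982786.93 + 0.3086×1434.8 − 0.04193×2.99×1434.8 = -109.20 mGal
Difference = -109.20 − (-73.80) = -35.40 mGal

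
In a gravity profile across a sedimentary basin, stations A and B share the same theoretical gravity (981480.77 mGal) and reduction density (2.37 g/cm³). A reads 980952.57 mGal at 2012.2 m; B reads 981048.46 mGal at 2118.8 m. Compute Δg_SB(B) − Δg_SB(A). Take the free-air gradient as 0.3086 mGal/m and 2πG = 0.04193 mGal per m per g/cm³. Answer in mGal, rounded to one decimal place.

Δg_SB(A) = 980952.57 − 981480.77 + 0.3086×2012.2 − 0.04193×2.37×2012.2 = -107.20 mGal
Δg_SB(B) = 981048.46 − 981480.77 + 0.3086×2118.8 − 0.04193×2.37×2118.8 = 11.00 mGal
Difference = 11.00 − (-107.20) = 118.20 mGal

118.2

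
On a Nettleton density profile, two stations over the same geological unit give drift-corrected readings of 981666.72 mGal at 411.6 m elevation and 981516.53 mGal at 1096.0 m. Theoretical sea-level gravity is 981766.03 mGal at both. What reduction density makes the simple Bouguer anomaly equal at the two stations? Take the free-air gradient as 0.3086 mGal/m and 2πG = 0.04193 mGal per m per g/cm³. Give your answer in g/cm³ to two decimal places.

2.13

Δg_obs = 981516.53 − 981666.72 = -150.19 mGal over Δh = 1096.0 − 411.6 = 684.4 m
Equal Bouguer anomalies ⇒ Δg_obs + (0.3086 − 0.04193ρ)·Δh = 0
0.3086 − 0.04193ρ = −Δg_obs/Δh = 0.21945
ρ = (0.3086 − 0.21945) / 0.04193 = 2.13 g/cm³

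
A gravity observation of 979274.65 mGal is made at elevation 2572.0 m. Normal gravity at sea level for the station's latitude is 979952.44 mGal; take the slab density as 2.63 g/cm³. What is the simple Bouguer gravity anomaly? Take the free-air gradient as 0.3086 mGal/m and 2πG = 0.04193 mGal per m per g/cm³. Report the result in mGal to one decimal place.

Free-air correction = 0.3086 × 2572.0 = 793.72 mGal
Free-air anomaly = 979274.65 − 979952.44 + (793.72) = 115.93 mGal
Bouguer slab correction = 0.04193 × 2.63 × 2572.0 = 283.63 mGal
Simple Bouguer anomaly = 115.93 − (283.63) = -167.70 mGal

-167.7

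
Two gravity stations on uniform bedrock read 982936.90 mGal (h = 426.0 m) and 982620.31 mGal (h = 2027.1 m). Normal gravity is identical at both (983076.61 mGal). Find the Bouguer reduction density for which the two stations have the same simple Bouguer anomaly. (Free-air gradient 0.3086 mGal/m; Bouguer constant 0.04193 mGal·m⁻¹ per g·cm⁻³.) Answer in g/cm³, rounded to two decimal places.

2.64

Δg_obs = 982620.31 − 982936.90 = -316.59 mGal over Δh = 2027.1 − 426.0 = 1601.1 m
Equal Bouguer anomalies ⇒ Δg_obs + (0.3086 − 0.04193ρ)·Δh = 0
0.3086 − 0.04193ρ = −Δg_obs/Δh = 0.19773
ρ = (0.3086 − 0.19773) / 0.04193 = 2.64 g/cm³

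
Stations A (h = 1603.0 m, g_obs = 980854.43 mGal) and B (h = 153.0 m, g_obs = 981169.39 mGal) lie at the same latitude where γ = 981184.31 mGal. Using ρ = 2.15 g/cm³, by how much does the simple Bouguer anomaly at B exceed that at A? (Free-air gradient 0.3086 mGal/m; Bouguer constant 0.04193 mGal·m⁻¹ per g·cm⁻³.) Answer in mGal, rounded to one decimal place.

-1.8

Δg_SB(A) = 980854.43 − 981184.31 + 0.3086×1603.0 − 0.04193×2.15×1603.0 = 20.30 mGal
Δg_SB(B) = 981169.39 − 981184.31 + 0.3086×153.0 − 0.04193×2.15×153.0 = 18.50 mGal
Difference = 18.50 − (20.30) = -1.80 mGal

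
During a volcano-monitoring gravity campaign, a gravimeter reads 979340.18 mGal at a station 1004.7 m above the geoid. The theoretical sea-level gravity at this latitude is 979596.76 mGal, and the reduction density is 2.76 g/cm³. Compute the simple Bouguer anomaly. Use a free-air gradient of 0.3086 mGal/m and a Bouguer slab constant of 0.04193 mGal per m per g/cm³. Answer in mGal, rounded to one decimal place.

Free-air correction = 0.3086 × 1004.7 = 310.05 mGal
Free-air anomaly = 979340.18 − 979596.76 + (310.05) = 53.47 mGal
Bouguer slab correction = 0.04193 × 2.76 × 1004.7 = 116.27 mGal
Simple Bouguer anomaly = 53.47 − (116.27) = -62.80 mGal

-62.8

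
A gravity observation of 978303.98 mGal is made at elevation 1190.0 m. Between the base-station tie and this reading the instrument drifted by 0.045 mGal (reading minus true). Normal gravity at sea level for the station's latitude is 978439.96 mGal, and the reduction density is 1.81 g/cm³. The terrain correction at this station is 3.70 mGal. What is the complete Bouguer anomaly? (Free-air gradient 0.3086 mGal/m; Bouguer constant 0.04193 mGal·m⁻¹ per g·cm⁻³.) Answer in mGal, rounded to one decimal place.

144.6

Drift-corrected reading = 978303.98 − (0.045) = 978303.935 mGal
Free-air correction = 0.3086 × 1190.0 = 367.23 mGal
Free-air anomaly = 978303.935 − 978439.96 + (367.23) = 231.205 mGal
Bouguer slab correction = 0.04193 × 1.81 × 1190.0 = 90.31 mGal
Simple Bouguer anomaly = 231.205 − (90.31) = 140.895 mGal
Complete Bouguer anomaly = 140.895 + 3.70 = 144.595 mGal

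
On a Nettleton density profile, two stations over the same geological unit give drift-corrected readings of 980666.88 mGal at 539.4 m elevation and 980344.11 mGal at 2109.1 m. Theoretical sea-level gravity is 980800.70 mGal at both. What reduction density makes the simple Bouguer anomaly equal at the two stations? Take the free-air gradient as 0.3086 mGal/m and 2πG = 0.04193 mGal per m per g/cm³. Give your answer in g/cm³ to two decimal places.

Δg_obs = 980344.11 − 980666.88 = -322.77 mGal over Δh = 2109.1 − 539.4 = 1569.7 m
Equal Bouguer anomalies ⇒ Δg_obs + (0.3086 − 0.04193ρ)·Δh = 0
0.3086 − 0.04193ρ = −Δg_obs/Δh = 0.20563
ρ = (0.3086 − 0.20563) / 0.04193 = 2.46 g/cm³

2.46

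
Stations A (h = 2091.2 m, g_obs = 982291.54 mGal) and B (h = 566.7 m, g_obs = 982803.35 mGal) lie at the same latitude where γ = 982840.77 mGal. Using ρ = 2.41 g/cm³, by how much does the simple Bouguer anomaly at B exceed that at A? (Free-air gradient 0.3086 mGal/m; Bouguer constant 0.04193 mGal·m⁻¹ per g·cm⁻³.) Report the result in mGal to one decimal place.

Δg_SB(A) = 982291.54 − 982840.77 + 0.3086×2091.2 − 0.04193×2.41×2091.2 = -115.20 mGal
Δg_SB(B) = 982803.35 − 982840.77 + 0.3086×566.7 − 0.04193×2.41×566.7 = 80.20 mGal
Difference = 80.20 − (-115.20) = 195.40 mGal

195.4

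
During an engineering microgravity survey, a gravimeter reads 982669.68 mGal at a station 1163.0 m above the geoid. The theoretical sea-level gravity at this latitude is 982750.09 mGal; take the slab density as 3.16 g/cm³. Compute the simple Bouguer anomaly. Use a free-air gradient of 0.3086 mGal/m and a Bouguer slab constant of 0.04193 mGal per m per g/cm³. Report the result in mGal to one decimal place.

124.4

Free-air correction = 0.3086 × 1163.0 = 358.90 mGal
Free-air anomaly = 982669.68 − 982750.09 + (358.90) = 278.49 mGal
Bouguer slab correction = 0.04193 × 3.16 × 1163.0 = 154.10 mGal
Simple Bouguer anomaly = 278.49 − (154.10) = 124.39 mGal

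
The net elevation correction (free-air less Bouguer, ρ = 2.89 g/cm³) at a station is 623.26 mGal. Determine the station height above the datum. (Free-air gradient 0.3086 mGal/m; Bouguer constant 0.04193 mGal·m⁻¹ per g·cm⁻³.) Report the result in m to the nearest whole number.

Combined gradient = 0.3086 − 0.04193 × 2.89 = 0.1874223 mGal/m
h = 623.26 / 0.1874223 = 3325.43 m

3325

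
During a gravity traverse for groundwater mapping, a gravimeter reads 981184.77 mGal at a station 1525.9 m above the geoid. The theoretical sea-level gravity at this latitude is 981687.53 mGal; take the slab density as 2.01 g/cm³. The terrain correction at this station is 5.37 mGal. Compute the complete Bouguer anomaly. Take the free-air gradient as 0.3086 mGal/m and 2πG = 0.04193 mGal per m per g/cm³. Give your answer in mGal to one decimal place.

-155.1

Free-air correction = 0.3086 × 1525.9 = 470.89 mGal
Free-air anomaly = 981184.77 − 981687.53 + (470.89) = -31.87 mGal
Bouguer slab correction = 0.04193 × 2.01 × 1525.9 = 128.60 mGal
Simple Bouguer anomaly = -31.87 − (128.60) = -160.47 mGal
Complete Bouguer anomaly = -160.47 + 5.37 = -155.10 mGal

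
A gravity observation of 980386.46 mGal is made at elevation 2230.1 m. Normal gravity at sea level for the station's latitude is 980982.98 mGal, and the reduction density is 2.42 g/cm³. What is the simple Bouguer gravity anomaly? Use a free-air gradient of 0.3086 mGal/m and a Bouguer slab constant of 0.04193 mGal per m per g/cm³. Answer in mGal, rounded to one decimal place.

Free-air correction = 0.3086 × 2230.1 = 688.21 mGal
Free-air anomaly = 980386.46 − 980982.98 + (688.21) = 91.69 mGal
Bouguer slab correction = 0.04193 × 2.42 × 2230.1 = 226.29 mGal
Simple Bouguer anomaly = 91.69 − (226.29) = -134.60 mGal

-134.6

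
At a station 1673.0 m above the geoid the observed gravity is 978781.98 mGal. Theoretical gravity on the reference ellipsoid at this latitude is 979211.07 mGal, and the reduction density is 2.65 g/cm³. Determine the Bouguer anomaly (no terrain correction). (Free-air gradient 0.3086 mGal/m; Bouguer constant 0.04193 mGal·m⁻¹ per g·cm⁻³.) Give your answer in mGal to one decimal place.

Free-air correction = 0.3086 × 1673.0 = 516.29 mGal
Free-air anomaly = 978781.98 − 979211.07 + (516.29) = 87.20 mGal
Bouguer slab correction = 0.04193 × 2.65 × 1673.0 = 185.89 mGal
Simple Bouguer anomaly = 87.20 − (185.89) = -98.69 mGal

-98.7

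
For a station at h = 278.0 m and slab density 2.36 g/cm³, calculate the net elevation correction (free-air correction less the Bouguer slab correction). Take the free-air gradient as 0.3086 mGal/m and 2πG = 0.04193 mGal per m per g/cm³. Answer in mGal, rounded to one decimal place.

Combined gradient = 0.3086 − 0.04193 × 2.36 = 0.2096452 mGal/m
Combined elevation correction = 0.2096452 × 278.0 = 58.3 mGal

58.3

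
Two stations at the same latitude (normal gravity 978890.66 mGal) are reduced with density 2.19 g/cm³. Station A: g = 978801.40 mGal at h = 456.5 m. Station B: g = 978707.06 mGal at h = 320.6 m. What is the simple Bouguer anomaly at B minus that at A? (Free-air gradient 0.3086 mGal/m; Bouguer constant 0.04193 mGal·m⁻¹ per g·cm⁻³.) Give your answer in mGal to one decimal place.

-123.8

Δg_SB(A) = 978801.40 − 978890.66 + 0.3086×456.5 − 0.04193×2.19×456.5 = 9.70 mGal
Δg_SB(B) = 978707.06 − 978890.66 + 0.3086×320.6 − 0.04193×2.19×320.6 = -114.10 mGal
Difference = -114.10 − (9.70) = -123.80 mGal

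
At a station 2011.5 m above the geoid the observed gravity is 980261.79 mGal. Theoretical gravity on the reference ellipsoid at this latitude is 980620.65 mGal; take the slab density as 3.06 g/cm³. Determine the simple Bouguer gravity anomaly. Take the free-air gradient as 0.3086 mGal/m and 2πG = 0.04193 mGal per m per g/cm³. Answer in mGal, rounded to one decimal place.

Free-air correction = 0.3086 × 2011.5 = 620.75 mGal
Free-air anomaly = 980261.79 − 980620.65 + (620.75) = 261.89 mGal
Bouguer slab correction = 0.04193 × 3.06 × 2011.5 = 258.09 mGal
Simple Bouguer anomaly = 261.89 − (258.09) = 3.80 mGal

3.8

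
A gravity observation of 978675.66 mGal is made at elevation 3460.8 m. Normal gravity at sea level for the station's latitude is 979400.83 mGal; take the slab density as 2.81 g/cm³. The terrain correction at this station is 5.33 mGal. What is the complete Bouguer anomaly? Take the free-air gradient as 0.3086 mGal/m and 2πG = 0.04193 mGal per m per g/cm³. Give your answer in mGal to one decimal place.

Free-air correction = 0.3086 × 3460.8 = 1068.00 mGal
Free-air anomaly = 978675.66 − 979400.83 + (1068.00) = 342.83 mGal
Bouguer slab correction = 0.04193 × 2.81 × 3460.8 = 407.76 mGal
Simple Bouguer anomaly = 342.83 − (407.76) = -64.93 mGal
Complete Bouguer anomaly = -64.93 + 5.33 = -59.60 mGal

-59.6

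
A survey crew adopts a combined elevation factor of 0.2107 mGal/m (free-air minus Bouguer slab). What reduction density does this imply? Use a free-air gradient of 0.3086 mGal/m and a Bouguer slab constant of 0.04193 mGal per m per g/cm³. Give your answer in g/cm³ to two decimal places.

0.2107 = 0.3086 − 0.04193 × ρ
ρ = (0.3086 − 0.2107) / 0.04193 = 2.33 g/cm³

2.33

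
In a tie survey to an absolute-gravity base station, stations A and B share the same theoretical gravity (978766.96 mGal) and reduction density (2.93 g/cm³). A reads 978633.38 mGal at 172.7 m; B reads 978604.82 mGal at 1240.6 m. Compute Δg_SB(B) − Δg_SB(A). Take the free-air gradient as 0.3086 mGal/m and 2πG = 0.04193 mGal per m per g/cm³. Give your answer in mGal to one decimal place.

169.8

Δg_SB(A) = 978633.38 − 978766.96 + 0.3086×172.7 − 0.04193×2.93×172.7 = -101.50 mGal
Δg_SB(B) = 978604.82 − 978766.96 + 0.3086×1240.6 − 0.04193×2.93×1240.6 = 68.30 mGal
Difference = 68.30 − (-101.50) = 169.80 mGal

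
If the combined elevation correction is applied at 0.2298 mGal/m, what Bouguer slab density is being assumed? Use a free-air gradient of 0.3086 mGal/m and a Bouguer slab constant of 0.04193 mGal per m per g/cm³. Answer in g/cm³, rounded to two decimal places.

0.2298 = 0.3086 − 0.04193 × ρ
ρ = (0.3086 − 0.2298) / 0.04193 = 1.88 g/cm³

1.88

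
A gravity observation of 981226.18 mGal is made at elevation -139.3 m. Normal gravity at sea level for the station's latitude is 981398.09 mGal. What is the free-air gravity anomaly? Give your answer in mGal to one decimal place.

Free-air correction = 0.3086 × -139.3 = -42.99 mGal
Free-air anomaly = 981226.18 − 981398.09 + (-42.99) = -214.90 mGal

-214.9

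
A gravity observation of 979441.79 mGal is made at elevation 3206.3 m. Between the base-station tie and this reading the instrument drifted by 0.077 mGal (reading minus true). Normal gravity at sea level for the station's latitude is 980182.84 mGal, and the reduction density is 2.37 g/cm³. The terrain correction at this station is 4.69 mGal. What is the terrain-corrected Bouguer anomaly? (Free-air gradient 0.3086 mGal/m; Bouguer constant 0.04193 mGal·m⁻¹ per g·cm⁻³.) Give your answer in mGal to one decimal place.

Drift-corrected reading = 979441.79 − (0.077) = 979441.713 mGal
Free-air correction = 0.3086 × 3206.3 = 989.46 mGal
Free-air anomaly = 979441.713 − 980182.84 + (989.46) = 248.333 mGal
Bouguer slab correction = 0.04193 × 2.37 × 3206.3 = 318.62 mGal
Simple Bouguer anomaly = 248.333 − (318.62) = -70.287 mGal
Complete Bouguer anomaly = -70.287 + 4.69 = -65.597 mGal

-65.6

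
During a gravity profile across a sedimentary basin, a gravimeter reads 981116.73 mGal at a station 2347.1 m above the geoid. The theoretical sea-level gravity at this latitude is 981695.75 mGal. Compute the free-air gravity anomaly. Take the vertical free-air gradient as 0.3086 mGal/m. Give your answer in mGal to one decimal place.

Free-air correction = 0.3086 × 2347.1 = 724.32 mGal
Free-air anomaly = 981116.73 − 981695.75 + (724.32) = 145.30 mGal

145.3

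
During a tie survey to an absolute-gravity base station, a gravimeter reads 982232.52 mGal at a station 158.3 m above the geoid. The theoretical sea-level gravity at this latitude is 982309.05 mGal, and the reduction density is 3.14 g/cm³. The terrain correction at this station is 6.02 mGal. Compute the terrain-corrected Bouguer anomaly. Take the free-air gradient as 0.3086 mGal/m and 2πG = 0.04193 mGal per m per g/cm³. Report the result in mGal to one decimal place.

-42.5

Free-air correction = 0.3086 × 158.3 = 48.85 mGal
Free-air anomaly = 982232.52 − 982309.05 + (48.85) = -27.68 mGal
Bouguer slab correction = 0.04193 × 3.14 × 158.3 = 20.84 mGal
Simple Bouguer anomaly = -27.68 − (20.84) = -48.52 mGal
Complete Bouguer anomaly = -48.52 + 6.02 = -42.50 mGal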